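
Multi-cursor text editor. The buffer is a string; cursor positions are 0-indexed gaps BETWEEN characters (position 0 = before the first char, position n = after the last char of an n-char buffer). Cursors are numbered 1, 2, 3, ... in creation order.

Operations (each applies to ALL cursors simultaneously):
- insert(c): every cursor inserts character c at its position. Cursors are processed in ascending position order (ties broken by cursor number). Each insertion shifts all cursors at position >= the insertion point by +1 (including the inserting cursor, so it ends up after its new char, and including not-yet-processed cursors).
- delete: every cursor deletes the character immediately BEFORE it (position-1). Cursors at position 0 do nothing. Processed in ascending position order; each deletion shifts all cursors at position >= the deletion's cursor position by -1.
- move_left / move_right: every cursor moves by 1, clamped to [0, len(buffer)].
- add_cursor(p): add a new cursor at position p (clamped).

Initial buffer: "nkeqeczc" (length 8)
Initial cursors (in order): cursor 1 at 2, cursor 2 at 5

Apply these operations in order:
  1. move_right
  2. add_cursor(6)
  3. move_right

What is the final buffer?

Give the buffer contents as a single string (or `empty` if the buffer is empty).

After op 1 (move_right): buffer="nkeqeczc" (len 8), cursors c1@3 c2@6, authorship ........
After op 2 (add_cursor(6)): buffer="nkeqeczc" (len 8), cursors c1@3 c2@6 c3@6, authorship ........
After op 3 (move_right): buffer="nkeqeczc" (len 8), cursors c1@4 c2@7 c3@7, authorship ........

Answer: nkeqeczc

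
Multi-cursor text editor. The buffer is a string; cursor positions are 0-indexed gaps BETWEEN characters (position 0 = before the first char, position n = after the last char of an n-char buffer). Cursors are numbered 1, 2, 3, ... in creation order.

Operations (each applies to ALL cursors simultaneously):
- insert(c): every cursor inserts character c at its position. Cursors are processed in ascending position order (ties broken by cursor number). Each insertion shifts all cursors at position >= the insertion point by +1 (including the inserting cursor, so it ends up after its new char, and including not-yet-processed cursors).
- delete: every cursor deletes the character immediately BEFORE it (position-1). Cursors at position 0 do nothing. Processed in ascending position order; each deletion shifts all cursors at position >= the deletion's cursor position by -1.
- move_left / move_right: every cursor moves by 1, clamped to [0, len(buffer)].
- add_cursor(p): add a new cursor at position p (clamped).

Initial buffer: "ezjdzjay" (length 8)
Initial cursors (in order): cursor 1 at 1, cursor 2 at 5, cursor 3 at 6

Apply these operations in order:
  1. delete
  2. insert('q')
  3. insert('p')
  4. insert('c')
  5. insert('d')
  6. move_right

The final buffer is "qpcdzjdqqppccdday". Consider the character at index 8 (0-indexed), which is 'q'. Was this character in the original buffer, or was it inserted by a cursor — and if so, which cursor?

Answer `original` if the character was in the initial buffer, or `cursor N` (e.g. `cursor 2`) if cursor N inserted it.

After op 1 (delete): buffer="zjday" (len 5), cursors c1@0 c2@3 c3@3, authorship .....
After op 2 (insert('q')): buffer="qzjdqqay" (len 8), cursors c1@1 c2@6 c3@6, authorship 1...23..
After op 3 (insert('p')): buffer="qpzjdqqppay" (len 11), cursors c1@2 c2@9 c3@9, authorship 11...2323..
After op 4 (insert('c')): buffer="qpczjdqqppccay" (len 14), cursors c1@3 c2@12 c3@12, authorship 111...232323..
After op 5 (insert('d')): buffer="qpcdzjdqqppccdday" (len 17), cursors c1@4 c2@15 c3@15, authorship 1111...23232323..
After op 6 (move_right): buffer="qpcdzjdqqppccdday" (len 17), cursors c1@5 c2@16 c3@16, authorship 1111...23232323..
Authorship (.=original, N=cursor N): 1 1 1 1 . . . 2 3 2 3 2 3 2 3 . .
Index 8: author = 3

Answer: cursor 3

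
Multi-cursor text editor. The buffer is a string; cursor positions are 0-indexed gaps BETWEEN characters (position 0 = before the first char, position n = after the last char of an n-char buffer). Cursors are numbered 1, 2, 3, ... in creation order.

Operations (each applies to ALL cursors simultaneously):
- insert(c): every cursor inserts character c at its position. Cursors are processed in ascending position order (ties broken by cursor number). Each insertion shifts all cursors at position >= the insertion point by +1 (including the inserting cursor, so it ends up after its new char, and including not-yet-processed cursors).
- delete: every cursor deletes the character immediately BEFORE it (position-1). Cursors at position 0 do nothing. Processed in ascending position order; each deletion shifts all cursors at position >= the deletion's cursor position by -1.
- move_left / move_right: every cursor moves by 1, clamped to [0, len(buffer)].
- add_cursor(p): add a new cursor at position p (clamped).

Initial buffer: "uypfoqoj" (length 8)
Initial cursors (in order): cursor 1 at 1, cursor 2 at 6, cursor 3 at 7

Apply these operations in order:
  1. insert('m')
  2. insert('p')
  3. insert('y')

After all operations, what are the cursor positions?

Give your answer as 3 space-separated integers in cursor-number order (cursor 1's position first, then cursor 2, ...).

After op 1 (insert('m')): buffer="umypfoqmomj" (len 11), cursors c1@2 c2@8 c3@10, authorship .1.....2.3.
After op 2 (insert('p')): buffer="umpypfoqmpompj" (len 14), cursors c1@3 c2@10 c3@13, authorship .11.....22.33.
After op 3 (insert('y')): buffer="umpyypfoqmpyompyj" (len 17), cursors c1@4 c2@12 c3@16, authorship .111.....222.333.

Answer: 4 12 16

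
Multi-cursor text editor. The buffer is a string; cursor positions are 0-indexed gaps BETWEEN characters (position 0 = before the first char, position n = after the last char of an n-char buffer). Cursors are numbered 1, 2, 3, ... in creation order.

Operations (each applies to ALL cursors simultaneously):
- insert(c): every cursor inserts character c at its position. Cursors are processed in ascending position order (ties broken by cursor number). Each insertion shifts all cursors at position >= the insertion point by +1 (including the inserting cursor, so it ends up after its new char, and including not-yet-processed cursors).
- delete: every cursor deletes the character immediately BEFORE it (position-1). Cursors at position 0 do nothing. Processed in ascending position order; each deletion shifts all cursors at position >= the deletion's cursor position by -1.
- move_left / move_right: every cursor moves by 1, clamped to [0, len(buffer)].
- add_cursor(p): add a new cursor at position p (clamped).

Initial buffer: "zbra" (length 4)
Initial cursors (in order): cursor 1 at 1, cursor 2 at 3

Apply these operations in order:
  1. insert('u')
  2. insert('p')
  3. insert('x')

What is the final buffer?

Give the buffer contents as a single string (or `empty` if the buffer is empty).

After op 1 (insert('u')): buffer="zubrua" (len 6), cursors c1@2 c2@5, authorship .1..2.
After op 2 (insert('p')): buffer="zupbrupa" (len 8), cursors c1@3 c2@7, authorship .11..22.
After op 3 (insert('x')): buffer="zupxbrupxa" (len 10), cursors c1@4 c2@9, authorship .111..222.

Answer: zupxbrupxa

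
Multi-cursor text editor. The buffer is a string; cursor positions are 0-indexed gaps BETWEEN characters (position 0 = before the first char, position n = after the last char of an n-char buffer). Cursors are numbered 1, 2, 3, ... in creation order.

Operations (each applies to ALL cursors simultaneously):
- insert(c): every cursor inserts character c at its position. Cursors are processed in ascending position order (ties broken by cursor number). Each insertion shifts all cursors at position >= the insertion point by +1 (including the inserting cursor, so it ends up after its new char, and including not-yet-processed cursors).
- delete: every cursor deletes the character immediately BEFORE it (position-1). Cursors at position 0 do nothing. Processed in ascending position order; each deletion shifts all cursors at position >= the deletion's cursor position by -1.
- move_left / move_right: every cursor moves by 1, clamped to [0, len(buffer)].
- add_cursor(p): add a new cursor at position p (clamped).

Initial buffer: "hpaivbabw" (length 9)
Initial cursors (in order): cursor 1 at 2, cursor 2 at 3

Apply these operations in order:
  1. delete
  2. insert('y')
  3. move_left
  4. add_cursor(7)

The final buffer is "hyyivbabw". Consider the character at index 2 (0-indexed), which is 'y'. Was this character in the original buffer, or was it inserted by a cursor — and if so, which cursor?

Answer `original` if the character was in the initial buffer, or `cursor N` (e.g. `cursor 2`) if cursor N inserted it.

After op 1 (delete): buffer="hivbabw" (len 7), cursors c1@1 c2@1, authorship .......
After op 2 (insert('y')): buffer="hyyivbabw" (len 9), cursors c1@3 c2@3, authorship .12......
After op 3 (move_left): buffer="hyyivbabw" (len 9), cursors c1@2 c2@2, authorship .12......
After op 4 (add_cursor(7)): buffer="hyyivbabw" (len 9), cursors c1@2 c2@2 c3@7, authorship .12......
Authorship (.=original, N=cursor N): . 1 2 . . . . . .
Index 2: author = 2

Answer: cursor 2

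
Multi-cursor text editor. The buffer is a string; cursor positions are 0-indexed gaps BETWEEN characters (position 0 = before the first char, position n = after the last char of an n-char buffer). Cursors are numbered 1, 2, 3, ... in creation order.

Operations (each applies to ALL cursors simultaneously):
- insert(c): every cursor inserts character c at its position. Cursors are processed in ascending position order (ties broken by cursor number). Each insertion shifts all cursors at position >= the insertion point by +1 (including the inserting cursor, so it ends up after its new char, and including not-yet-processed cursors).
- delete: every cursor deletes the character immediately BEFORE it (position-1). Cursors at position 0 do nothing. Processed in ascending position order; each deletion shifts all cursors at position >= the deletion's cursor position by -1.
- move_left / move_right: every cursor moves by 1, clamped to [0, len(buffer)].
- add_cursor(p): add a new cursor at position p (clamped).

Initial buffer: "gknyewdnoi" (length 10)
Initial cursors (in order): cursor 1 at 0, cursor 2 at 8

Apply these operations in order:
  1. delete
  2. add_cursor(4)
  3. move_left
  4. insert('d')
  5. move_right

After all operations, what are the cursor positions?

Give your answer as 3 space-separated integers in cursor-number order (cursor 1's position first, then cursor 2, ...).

After op 1 (delete): buffer="gknyewdoi" (len 9), cursors c1@0 c2@7, authorship .........
After op 2 (add_cursor(4)): buffer="gknyewdoi" (len 9), cursors c1@0 c3@4 c2@7, authorship .........
After op 3 (move_left): buffer="gknyewdoi" (len 9), cursors c1@0 c3@3 c2@6, authorship .........
After op 4 (insert('d')): buffer="dgkndyewddoi" (len 12), cursors c1@1 c3@5 c2@9, authorship 1...3...2...
After op 5 (move_right): buffer="dgkndyewddoi" (len 12), cursors c1@2 c3@6 c2@10, authorship 1...3...2...

Answer: 2 10 6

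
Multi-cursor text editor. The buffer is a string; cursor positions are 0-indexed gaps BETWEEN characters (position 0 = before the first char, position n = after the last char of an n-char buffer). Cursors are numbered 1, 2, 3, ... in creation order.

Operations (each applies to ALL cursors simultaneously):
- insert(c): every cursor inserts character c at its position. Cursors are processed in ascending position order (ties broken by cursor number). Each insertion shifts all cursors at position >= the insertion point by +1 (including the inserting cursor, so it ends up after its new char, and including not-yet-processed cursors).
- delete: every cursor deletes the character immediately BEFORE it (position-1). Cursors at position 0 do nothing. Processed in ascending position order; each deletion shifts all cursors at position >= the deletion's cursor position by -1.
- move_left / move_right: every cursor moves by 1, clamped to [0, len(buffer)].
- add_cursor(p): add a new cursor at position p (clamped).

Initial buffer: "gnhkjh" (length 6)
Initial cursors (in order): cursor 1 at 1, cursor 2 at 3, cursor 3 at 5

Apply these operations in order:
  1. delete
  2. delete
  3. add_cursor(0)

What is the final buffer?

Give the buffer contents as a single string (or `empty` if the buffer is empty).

Answer: h

Derivation:
After op 1 (delete): buffer="nkh" (len 3), cursors c1@0 c2@1 c3@2, authorship ...
After op 2 (delete): buffer="h" (len 1), cursors c1@0 c2@0 c3@0, authorship .
After op 3 (add_cursor(0)): buffer="h" (len 1), cursors c1@0 c2@0 c3@0 c4@0, authorship .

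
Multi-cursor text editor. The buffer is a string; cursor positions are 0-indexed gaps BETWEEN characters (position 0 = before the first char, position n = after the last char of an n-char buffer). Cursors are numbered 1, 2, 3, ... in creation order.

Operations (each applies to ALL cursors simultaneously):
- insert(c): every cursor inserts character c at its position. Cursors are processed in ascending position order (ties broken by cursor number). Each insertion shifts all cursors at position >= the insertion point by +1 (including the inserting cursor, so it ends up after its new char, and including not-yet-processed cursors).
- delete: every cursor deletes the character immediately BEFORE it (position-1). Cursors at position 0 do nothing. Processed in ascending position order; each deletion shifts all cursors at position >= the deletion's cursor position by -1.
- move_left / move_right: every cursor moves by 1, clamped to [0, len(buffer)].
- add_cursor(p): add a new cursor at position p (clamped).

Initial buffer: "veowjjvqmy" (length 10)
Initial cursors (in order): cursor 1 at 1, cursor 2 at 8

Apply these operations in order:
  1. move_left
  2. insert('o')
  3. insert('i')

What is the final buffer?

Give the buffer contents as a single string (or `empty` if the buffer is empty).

After op 1 (move_left): buffer="veowjjvqmy" (len 10), cursors c1@0 c2@7, authorship ..........
After op 2 (insert('o')): buffer="oveowjjvoqmy" (len 12), cursors c1@1 c2@9, authorship 1.......2...
After op 3 (insert('i')): buffer="oiveowjjvoiqmy" (len 14), cursors c1@2 c2@11, authorship 11.......22...

Answer: oiveowjjvoiqmy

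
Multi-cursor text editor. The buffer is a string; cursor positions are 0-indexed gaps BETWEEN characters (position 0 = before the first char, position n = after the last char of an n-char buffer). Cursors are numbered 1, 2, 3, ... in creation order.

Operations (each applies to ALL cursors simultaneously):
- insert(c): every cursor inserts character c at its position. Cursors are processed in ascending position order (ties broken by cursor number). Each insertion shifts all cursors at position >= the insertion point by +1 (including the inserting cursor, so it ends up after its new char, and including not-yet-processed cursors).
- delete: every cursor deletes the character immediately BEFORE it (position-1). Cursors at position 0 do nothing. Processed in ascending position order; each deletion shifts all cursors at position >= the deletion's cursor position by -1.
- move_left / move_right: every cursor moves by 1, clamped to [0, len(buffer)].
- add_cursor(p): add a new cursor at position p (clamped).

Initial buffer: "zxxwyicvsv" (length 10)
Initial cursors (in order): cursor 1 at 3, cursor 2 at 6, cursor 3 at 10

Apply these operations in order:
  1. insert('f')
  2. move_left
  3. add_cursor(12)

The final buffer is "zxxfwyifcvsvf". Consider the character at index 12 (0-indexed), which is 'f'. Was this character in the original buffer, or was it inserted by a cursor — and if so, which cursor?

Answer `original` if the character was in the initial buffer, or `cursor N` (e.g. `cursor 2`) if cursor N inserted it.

Answer: cursor 3

Derivation:
After op 1 (insert('f')): buffer="zxxfwyifcvsvf" (len 13), cursors c1@4 c2@8 c3@13, authorship ...1...2....3
After op 2 (move_left): buffer="zxxfwyifcvsvf" (len 13), cursors c1@3 c2@7 c3@12, authorship ...1...2....3
After op 3 (add_cursor(12)): buffer="zxxfwyifcvsvf" (len 13), cursors c1@3 c2@7 c3@12 c4@12, authorship ...1...2....3
Authorship (.=original, N=cursor N): . . . 1 . . . 2 . . . . 3
Index 12: author = 3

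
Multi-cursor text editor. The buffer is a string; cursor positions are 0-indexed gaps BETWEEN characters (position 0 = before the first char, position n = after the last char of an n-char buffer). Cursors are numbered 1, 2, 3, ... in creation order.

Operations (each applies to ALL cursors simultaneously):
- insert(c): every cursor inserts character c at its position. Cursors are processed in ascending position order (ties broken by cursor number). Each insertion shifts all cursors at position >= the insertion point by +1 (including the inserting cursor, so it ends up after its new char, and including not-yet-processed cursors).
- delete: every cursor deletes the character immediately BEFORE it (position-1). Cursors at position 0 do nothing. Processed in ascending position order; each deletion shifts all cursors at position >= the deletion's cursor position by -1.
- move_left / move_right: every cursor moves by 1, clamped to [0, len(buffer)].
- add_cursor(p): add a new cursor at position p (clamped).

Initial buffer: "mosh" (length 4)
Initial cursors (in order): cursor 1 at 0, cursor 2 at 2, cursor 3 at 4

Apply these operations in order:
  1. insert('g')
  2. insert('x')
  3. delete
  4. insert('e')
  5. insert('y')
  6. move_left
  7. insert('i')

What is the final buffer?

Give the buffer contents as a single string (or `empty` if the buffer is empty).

Answer: geiymogeiyshgeiy

Derivation:
After op 1 (insert('g')): buffer="gmogshg" (len 7), cursors c1@1 c2@4 c3@7, authorship 1..2..3
After op 2 (insert('x')): buffer="gxmogxshgx" (len 10), cursors c1@2 c2@6 c3@10, authorship 11..22..33
After op 3 (delete): buffer="gmogshg" (len 7), cursors c1@1 c2@4 c3@7, authorship 1..2..3
After op 4 (insert('e')): buffer="gemogeshge" (len 10), cursors c1@2 c2@6 c3@10, authorship 11..22..33
After op 5 (insert('y')): buffer="geymogeyshgey" (len 13), cursors c1@3 c2@8 c3@13, authorship 111..222..333
After op 6 (move_left): buffer="geymogeyshgey" (len 13), cursors c1@2 c2@7 c3@12, authorship 111..222..333
After op 7 (insert('i')): buffer="geiymogeiyshgeiy" (len 16), cursors c1@3 c2@9 c3@15, authorship 1111..2222..3333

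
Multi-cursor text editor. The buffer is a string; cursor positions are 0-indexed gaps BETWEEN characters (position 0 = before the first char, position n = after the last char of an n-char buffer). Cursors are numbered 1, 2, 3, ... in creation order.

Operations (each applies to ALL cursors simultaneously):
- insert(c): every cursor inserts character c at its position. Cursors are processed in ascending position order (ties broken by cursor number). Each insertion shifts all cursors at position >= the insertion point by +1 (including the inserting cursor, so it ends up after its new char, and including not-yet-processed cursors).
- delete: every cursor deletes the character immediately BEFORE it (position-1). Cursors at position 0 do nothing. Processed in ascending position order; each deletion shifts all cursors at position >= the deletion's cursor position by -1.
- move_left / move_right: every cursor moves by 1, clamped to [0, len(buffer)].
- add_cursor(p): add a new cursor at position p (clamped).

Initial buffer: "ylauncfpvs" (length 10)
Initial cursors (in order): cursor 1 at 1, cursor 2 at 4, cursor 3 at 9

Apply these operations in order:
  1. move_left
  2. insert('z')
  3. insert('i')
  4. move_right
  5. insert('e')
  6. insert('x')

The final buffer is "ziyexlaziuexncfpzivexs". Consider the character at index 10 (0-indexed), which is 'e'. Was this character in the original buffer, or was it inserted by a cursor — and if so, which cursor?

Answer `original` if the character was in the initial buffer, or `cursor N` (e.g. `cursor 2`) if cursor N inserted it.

Answer: cursor 2

Derivation:
After op 1 (move_left): buffer="ylauncfpvs" (len 10), cursors c1@0 c2@3 c3@8, authorship ..........
After op 2 (insert('z')): buffer="zylazuncfpzvs" (len 13), cursors c1@1 c2@5 c3@11, authorship 1...2.....3..
After op 3 (insert('i')): buffer="ziylaziuncfpzivs" (len 16), cursors c1@2 c2@7 c3@14, authorship 11...22.....33..
After op 4 (move_right): buffer="ziylaziuncfpzivs" (len 16), cursors c1@3 c2@8 c3@15, authorship 11...22.....33..
After op 5 (insert('e')): buffer="ziyelaziuencfpzives" (len 19), cursors c1@4 c2@10 c3@18, authorship 11.1..22.2....33.3.
After op 6 (insert('x')): buffer="ziyexlaziuexncfpzivexs" (len 22), cursors c1@5 c2@12 c3@21, authorship 11.11..22.22....33.33.
Authorship (.=original, N=cursor N): 1 1 . 1 1 . . 2 2 . 2 2 . . . . 3 3 . 3 3 .
Index 10: author = 2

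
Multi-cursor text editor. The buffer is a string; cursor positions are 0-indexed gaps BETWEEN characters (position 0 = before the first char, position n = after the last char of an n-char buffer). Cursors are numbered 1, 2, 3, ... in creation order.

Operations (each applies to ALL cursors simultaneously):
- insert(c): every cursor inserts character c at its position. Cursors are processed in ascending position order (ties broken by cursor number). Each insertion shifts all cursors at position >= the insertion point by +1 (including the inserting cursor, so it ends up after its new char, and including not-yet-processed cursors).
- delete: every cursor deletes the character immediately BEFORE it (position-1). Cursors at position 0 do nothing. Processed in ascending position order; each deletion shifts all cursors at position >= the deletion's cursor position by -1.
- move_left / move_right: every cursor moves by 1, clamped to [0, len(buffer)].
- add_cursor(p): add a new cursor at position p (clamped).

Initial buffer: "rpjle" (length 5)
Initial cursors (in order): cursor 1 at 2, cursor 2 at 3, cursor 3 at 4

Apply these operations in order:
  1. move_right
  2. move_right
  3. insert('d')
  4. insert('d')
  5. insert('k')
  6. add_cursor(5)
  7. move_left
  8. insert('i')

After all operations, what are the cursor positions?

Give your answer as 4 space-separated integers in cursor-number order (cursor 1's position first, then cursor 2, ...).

After op 1 (move_right): buffer="rpjle" (len 5), cursors c1@3 c2@4 c3@5, authorship .....
After op 2 (move_right): buffer="rpjle" (len 5), cursors c1@4 c2@5 c3@5, authorship .....
After op 3 (insert('d')): buffer="rpjldedd" (len 8), cursors c1@5 c2@8 c3@8, authorship ....1.23
After op 4 (insert('d')): buffer="rpjlddedddd" (len 11), cursors c1@6 c2@11 c3@11, authorship ....11.2323
After op 5 (insert('k')): buffer="rpjlddkeddddkk" (len 14), cursors c1@7 c2@14 c3@14, authorship ....111.232323
After op 6 (add_cursor(5)): buffer="rpjlddkeddddkk" (len 14), cursors c4@5 c1@7 c2@14 c3@14, authorship ....111.232323
After op 7 (move_left): buffer="rpjlddkeddddkk" (len 14), cursors c4@4 c1@6 c2@13 c3@13, authorship ....111.232323
After op 8 (insert('i')): buffer="rpjliddikeddddkiik" (len 18), cursors c4@5 c1@8 c2@17 c3@17, authorship ....41111.23232233

Answer: 8 17 17 5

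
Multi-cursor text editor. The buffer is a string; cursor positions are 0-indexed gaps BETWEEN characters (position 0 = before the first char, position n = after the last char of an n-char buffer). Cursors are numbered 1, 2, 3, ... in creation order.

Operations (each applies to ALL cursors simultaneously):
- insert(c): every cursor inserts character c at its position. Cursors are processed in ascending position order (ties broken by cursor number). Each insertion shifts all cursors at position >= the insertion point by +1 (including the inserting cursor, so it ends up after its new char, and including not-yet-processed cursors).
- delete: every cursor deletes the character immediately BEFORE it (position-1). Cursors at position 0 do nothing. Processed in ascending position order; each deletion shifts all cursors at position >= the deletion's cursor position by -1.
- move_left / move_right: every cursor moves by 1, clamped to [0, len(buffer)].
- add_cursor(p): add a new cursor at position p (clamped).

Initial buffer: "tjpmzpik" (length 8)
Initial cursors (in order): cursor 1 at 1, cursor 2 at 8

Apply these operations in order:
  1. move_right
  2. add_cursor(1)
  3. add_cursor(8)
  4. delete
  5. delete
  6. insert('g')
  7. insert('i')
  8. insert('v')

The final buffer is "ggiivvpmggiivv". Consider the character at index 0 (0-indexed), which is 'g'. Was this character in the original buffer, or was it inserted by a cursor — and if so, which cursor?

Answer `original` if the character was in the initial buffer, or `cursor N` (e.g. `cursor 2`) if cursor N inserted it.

Answer: cursor 1

Derivation:
After op 1 (move_right): buffer="tjpmzpik" (len 8), cursors c1@2 c2@8, authorship ........
After op 2 (add_cursor(1)): buffer="tjpmzpik" (len 8), cursors c3@1 c1@2 c2@8, authorship ........
After op 3 (add_cursor(8)): buffer="tjpmzpik" (len 8), cursors c3@1 c1@2 c2@8 c4@8, authorship ........
After op 4 (delete): buffer="pmzp" (len 4), cursors c1@0 c3@0 c2@4 c4@4, authorship ....
After op 5 (delete): buffer="pm" (len 2), cursors c1@0 c3@0 c2@2 c4@2, authorship ..
After op 6 (insert('g')): buffer="ggpmgg" (len 6), cursors c1@2 c3@2 c2@6 c4@6, authorship 13..24
After op 7 (insert('i')): buffer="ggiipmggii" (len 10), cursors c1@4 c3@4 c2@10 c4@10, authorship 1313..2424
After op 8 (insert('v')): buffer="ggiivvpmggiivv" (len 14), cursors c1@6 c3@6 c2@14 c4@14, authorship 131313..242424
Authorship (.=original, N=cursor N): 1 3 1 3 1 3 . . 2 4 2 4 2 4
Index 0: author = 1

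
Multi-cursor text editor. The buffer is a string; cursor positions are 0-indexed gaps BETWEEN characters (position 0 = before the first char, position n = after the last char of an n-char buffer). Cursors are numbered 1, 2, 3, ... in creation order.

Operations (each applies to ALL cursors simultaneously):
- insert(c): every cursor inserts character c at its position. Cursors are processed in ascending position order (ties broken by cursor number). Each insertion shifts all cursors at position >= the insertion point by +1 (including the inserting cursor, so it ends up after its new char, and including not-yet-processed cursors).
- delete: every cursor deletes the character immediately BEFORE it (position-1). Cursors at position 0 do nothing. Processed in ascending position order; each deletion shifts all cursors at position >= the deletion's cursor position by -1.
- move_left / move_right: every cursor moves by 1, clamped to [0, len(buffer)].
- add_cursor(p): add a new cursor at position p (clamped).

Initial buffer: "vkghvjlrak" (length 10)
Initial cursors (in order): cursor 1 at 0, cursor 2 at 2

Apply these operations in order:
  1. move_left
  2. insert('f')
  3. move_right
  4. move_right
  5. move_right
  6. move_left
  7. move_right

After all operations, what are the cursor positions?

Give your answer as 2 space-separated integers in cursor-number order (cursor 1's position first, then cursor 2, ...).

Answer: 4 6

Derivation:
After op 1 (move_left): buffer="vkghvjlrak" (len 10), cursors c1@0 c2@1, authorship ..........
After op 2 (insert('f')): buffer="fvfkghvjlrak" (len 12), cursors c1@1 c2@3, authorship 1.2.........
After op 3 (move_right): buffer="fvfkghvjlrak" (len 12), cursors c1@2 c2@4, authorship 1.2.........
After op 4 (move_right): buffer="fvfkghvjlrak" (len 12), cursors c1@3 c2@5, authorship 1.2.........
After op 5 (move_right): buffer="fvfkghvjlrak" (len 12), cursors c1@4 c2@6, authorship 1.2.........
After op 6 (move_left): buffer="fvfkghvjlrak" (len 12), cursors c1@3 c2@5, authorship 1.2.........
After op 7 (move_right): buffer="fvfkghvjlrak" (len 12), cursors c1@4 c2@6, authorship 1.2.........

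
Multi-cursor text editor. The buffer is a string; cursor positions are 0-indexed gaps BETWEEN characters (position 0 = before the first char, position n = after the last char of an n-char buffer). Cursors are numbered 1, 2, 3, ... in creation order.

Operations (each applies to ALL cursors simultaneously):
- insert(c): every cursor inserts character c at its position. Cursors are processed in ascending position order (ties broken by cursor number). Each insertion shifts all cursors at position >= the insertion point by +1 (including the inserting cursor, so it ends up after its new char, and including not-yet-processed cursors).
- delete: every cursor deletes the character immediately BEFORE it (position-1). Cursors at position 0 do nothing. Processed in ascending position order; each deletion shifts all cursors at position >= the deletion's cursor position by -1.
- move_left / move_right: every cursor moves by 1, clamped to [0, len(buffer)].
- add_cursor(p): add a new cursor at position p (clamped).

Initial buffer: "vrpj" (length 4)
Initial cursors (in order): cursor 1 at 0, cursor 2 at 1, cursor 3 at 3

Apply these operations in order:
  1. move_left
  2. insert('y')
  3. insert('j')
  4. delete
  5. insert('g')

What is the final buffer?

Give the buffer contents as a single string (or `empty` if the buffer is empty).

After op 1 (move_left): buffer="vrpj" (len 4), cursors c1@0 c2@0 c3@2, authorship ....
After op 2 (insert('y')): buffer="yyvrypj" (len 7), cursors c1@2 c2@2 c3@5, authorship 12..3..
After op 3 (insert('j')): buffer="yyjjvryjpj" (len 10), cursors c1@4 c2@4 c3@8, authorship 1212..33..
After op 4 (delete): buffer="yyvrypj" (len 7), cursors c1@2 c2@2 c3@5, authorship 12..3..
After op 5 (insert('g')): buffer="yyggvrygpj" (len 10), cursors c1@4 c2@4 c3@8, authorship 1212..33..

Answer: yyggvrygpj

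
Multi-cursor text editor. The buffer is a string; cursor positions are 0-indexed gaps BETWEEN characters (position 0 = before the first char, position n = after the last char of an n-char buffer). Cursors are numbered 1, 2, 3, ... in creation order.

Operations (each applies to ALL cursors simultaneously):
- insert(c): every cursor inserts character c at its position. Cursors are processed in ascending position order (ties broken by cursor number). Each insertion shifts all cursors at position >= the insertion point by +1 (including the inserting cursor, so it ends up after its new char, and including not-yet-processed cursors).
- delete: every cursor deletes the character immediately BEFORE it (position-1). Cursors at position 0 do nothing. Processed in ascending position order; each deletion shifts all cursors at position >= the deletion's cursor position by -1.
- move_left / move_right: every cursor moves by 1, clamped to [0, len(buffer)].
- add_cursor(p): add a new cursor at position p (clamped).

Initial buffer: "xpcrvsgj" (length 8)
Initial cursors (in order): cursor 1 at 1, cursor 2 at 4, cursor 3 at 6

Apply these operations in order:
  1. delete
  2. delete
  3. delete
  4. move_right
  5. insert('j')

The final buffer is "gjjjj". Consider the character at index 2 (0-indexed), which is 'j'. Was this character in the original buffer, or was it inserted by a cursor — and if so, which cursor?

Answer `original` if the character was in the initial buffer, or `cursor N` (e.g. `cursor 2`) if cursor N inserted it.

After op 1 (delete): buffer="pcvgj" (len 5), cursors c1@0 c2@2 c3@3, authorship .....
After op 2 (delete): buffer="pgj" (len 3), cursors c1@0 c2@1 c3@1, authorship ...
After op 3 (delete): buffer="gj" (len 2), cursors c1@0 c2@0 c3@0, authorship ..
After op 4 (move_right): buffer="gj" (len 2), cursors c1@1 c2@1 c3@1, authorship ..
After op 5 (insert('j')): buffer="gjjjj" (len 5), cursors c1@4 c2@4 c3@4, authorship .123.
Authorship (.=original, N=cursor N): . 1 2 3 .
Index 2: author = 2

Answer: cursor 2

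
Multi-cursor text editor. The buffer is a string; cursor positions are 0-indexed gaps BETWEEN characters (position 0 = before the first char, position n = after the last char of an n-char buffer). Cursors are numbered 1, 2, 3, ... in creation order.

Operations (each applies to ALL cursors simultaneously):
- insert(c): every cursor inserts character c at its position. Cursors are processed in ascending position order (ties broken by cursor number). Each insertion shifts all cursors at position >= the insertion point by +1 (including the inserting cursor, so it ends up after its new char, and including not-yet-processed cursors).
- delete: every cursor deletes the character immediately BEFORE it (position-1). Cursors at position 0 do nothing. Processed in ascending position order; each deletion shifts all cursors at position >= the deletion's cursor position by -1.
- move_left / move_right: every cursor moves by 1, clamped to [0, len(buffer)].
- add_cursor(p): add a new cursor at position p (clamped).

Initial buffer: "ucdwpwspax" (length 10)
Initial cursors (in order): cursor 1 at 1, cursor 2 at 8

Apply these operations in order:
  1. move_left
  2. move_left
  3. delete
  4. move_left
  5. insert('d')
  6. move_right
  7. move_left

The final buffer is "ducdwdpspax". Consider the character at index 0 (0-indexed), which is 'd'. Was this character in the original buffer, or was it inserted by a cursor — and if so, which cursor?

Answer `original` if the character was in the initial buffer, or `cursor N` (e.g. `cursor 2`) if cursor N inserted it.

After op 1 (move_left): buffer="ucdwpwspax" (len 10), cursors c1@0 c2@7, authorship ..........
After op 2 (move_left): buffer="ucdwpwspax" (len 10), cursors c1@0 c2@6, authorship ..........
After op 3 (delete): buffer="ucdwpspax" (len 9), cursors c1@0 c2@5, authorship .........
After op 4 (move_left): buffer="ucdwpspax" (len 9), cursors c1@0 c2@4, authorship .........
After op 5 (insert('d')): buffer="ducdwdpspax" (len 11), cursors c1@1 c2@6, authorship 1....2.....
After op 6 (move_right): buffer="ducdwdpspax" (len 11), cursors c1@2 c2@7, authorship 1....2.....
After op 7 (move_left): buffer="ducdwdpspax" (len 11), cursors c1@1 c2@6, authorship 1....2.....
Authorship (.=original, N=cursor N): 1 . . . . 2 . . . . .
Index 0: author = 1

Answer: cursor 1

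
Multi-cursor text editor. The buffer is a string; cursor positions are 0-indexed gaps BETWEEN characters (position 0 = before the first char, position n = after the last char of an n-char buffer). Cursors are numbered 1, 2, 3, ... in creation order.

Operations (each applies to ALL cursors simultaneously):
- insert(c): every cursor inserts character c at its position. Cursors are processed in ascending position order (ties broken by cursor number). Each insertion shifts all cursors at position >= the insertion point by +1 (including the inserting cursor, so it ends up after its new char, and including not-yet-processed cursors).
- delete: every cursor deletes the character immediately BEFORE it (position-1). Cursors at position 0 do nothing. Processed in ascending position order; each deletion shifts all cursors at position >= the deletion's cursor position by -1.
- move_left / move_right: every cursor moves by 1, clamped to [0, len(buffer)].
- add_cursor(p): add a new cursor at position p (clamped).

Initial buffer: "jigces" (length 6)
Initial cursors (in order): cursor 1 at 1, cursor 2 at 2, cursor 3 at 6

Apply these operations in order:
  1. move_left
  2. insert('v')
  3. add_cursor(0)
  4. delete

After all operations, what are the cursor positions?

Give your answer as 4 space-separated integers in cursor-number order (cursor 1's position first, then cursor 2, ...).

After op 1 (move_left): buffer="jigces" (len 6), cursors c1@0 c2@1 c3@5, authorship ......
After op 2 (insert('v')): buffer="vjvigcevs" (len 9), cursors c1@1 c2@3 c3@8, authorship 1.2....3.
After op 3 (add_cursor(0)): buffer="vjvigcevs" (len 9), cursors c4@0 c1@1 c2@3 c3@8, authorship 1.2....3.
After op 4 (delete): buffer="jigces" (len 6), cursors c1@0 c4@0 c2@1 c3@5, authorship ......

Answer: 0 1 5 0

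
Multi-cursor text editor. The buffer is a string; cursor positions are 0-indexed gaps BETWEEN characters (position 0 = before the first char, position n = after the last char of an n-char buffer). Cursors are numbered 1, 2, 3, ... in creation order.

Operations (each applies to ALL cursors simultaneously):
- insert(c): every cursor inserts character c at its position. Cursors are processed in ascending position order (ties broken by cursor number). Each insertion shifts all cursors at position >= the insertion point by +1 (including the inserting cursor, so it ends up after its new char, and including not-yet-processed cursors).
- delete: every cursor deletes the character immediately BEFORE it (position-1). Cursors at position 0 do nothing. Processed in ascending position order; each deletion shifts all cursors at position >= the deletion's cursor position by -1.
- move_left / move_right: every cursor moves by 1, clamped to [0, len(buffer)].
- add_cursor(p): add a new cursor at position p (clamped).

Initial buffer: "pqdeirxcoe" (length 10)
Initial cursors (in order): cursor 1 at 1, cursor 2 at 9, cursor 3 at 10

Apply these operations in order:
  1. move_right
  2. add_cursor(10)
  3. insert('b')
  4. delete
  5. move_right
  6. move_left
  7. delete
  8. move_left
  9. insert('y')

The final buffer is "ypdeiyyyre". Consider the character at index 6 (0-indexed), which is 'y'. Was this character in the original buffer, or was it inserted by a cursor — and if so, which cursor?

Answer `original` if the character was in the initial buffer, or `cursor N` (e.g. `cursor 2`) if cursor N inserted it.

Answer: cursor 3

Derivation:
After op 1 (move_right): buffer="pqdeirxcoe" (len 10), cursors c1@2 c2@10 c3@10, authorship ..........
After op 2 (add_cursor(10)): buffer="pqdeirxcoe" (len 10), cursors c1@2 c2@10 c3@10 c4@10, authorship ..........
After op 3 (insert('b')): buffer="pqbdeirxcoebbb" (len 14), cursors c1@3 c2@14 c3@14 c4@14, authorship ..1........234
After op 4 (delete): buffer="pqdeirxcoe" (len 10), cursors c1@2 c2@10 c3@10 c4@10, authorship ..........
After op 5 (move_right): buffer="pqdeirxcoe" (len 10), cursors c1@3 c2@10 c3@10 c4@10, authorship ..........
After op 6 (move_left): buffer="pqdeirxcoe" (len 10), cursors c1@2 c2@9 c3@9 c4@9, authorship ..........
After op 7 (delete): buffer="pdeire" (len 6), cursors c1@1 c2@5 c3@5 c4@5, authorship ......
After op 8 (move_left): buffer="pdeire" (len 6), cursors c1@0 c2@4 c3@4 c4@4, authorship ......
After op 9 (insert('y')): buffer="ypdeiyyyre" (len 10), cursors c1@1 c2@8 c3@8 c4@8, authorship 1....234..
Authorship (.=original, N=cursor N): 1 . . . . 2 3 4 . .
Index 6: author = 3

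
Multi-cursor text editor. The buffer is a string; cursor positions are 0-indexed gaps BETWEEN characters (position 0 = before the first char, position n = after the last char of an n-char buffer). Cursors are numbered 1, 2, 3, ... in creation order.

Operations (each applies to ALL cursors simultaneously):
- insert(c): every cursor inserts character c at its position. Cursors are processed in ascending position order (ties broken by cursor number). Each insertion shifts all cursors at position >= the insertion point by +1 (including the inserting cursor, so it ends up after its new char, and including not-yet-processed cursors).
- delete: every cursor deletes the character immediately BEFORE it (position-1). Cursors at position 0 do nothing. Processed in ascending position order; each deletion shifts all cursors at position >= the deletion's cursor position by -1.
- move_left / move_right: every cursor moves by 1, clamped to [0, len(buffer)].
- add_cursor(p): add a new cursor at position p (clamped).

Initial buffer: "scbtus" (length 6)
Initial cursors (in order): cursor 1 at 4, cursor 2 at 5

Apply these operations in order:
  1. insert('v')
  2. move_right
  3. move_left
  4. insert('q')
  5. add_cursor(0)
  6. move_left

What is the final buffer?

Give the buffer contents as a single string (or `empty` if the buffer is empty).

Answer: scbtvquvqs

Derivation:
After op 1 (insert('v')): buffer="scbtvuvs" (len 8), cursors c1@5 c2@7, authorship ....1.2.
After op 2 (move_right): buffer="scbtvuvs" (len 8), cursors c1@6 c2@8, authorship ....1.2.
After op 3 (move_left): buffer="scbtvuvs" (len 8), cursors c1@5 c2@7, authorship ....1.2.
After op 4 (insert('q')): buffer="scbtvquvqs" (len 10), cursors c1@6 c2@9, authorship ....11.22.
After op 5 (add_cursor(0)): buffer="scbtvquvqs" (len 10), cursors c3@0 c1@6 c2@9, authorship ....11.22.
After op 6 (move_left): buffer="scbtvquvqs" (len 10), cursors c3@0 c1@5 c2@8, authorship ....11.22.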